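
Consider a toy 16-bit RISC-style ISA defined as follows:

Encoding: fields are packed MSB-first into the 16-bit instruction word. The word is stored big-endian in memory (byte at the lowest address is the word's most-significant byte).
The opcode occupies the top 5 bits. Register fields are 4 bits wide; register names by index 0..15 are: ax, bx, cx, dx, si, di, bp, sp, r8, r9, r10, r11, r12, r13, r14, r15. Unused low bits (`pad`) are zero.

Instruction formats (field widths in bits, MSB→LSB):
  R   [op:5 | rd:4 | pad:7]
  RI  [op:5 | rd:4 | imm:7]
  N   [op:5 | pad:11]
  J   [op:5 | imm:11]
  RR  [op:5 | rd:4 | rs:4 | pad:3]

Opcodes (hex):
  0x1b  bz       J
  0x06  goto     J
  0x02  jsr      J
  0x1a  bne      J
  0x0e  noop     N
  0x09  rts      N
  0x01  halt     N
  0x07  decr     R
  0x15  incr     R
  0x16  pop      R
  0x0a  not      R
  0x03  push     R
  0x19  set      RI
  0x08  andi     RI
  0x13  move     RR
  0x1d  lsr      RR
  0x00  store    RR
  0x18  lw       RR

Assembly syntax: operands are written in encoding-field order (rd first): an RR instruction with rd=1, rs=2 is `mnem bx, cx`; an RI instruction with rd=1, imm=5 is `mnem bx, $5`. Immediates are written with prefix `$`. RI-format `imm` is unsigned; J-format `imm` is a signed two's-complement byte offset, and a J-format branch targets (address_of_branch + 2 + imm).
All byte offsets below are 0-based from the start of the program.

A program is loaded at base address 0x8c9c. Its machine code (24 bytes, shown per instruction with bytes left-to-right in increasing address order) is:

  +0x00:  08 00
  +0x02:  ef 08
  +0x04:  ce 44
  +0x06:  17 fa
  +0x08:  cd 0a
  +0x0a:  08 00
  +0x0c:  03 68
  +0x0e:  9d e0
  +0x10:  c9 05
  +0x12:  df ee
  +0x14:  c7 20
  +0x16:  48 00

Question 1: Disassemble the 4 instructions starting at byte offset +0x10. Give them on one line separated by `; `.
@+10  big-endian(c9 05) = 0xc905
  opcode bits[15:11]=0x19: set/RI
  rd@[10:7]=0x2 ⇒ cx
  imm@[6:0]=0x5 ⇒ $5
@+12  big-endian(df ee) = 0xdfee
  opcode bits[15:11]=0x1b: bz/J
  imm@[10:0]=0x7ee (s11→-18) ⇒ $-18
@+14  big-endian(c7 20) = 0xc720
  opcode bits[15:11]=0x18: lw/RR
  rd@[10:7]=0xe ⇒ r14
  rs@[6:3]=0x4 ⇒ si
@+16  big-endian(48 00) = 0x4800
  opcode bits[15:11]=0x9: rts/N

set cx, $5; bz $-18; lw r14, si; rts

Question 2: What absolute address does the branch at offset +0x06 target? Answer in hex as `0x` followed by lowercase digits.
0x8c9e

+0x06: 17 fa ⇒ word 0x17fa (big)
  op=0x17fa>>11=0x2 ⇒ jsr (J)
  [10:0] imm=2042 (s11→-6) = $-6
  target = base 0x8c9c + off 0x06 + 2 + imm -6 = 0x8c9e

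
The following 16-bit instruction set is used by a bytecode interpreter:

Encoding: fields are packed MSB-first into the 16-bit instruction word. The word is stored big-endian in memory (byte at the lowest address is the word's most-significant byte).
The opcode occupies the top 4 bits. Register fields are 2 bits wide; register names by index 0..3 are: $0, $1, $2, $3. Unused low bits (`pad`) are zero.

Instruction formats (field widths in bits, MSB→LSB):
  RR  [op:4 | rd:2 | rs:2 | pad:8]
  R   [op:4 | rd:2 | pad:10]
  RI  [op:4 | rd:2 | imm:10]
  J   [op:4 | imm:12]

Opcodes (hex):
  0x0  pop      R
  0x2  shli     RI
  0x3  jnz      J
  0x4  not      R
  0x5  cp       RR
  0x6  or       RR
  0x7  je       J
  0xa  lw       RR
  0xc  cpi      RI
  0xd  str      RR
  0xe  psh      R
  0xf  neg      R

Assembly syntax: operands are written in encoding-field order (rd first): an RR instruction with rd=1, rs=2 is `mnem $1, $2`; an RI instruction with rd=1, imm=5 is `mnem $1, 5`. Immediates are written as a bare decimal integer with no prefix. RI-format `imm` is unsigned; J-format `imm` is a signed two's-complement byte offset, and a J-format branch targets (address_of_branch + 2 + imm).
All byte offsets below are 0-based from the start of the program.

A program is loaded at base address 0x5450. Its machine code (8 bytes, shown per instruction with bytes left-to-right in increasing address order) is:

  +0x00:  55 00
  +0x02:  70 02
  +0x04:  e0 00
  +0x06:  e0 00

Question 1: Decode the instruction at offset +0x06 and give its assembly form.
[06] e0 00 → 0xe000
  top 4b → 0xe → psh [R]
  rd@[11:10]=0x0 ⇒ $0

psh $0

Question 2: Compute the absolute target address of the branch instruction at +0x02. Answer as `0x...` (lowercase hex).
off 0x02: read 70 02 as big → 0x7002
  op=0x7002>>12=0x7 ⇒ je (J)
  imm@[11:0]=0x2 ⇒ 2
  target = base 0x5450 + off 0x02 + 2 + imm 2 = 0x5456

0x5456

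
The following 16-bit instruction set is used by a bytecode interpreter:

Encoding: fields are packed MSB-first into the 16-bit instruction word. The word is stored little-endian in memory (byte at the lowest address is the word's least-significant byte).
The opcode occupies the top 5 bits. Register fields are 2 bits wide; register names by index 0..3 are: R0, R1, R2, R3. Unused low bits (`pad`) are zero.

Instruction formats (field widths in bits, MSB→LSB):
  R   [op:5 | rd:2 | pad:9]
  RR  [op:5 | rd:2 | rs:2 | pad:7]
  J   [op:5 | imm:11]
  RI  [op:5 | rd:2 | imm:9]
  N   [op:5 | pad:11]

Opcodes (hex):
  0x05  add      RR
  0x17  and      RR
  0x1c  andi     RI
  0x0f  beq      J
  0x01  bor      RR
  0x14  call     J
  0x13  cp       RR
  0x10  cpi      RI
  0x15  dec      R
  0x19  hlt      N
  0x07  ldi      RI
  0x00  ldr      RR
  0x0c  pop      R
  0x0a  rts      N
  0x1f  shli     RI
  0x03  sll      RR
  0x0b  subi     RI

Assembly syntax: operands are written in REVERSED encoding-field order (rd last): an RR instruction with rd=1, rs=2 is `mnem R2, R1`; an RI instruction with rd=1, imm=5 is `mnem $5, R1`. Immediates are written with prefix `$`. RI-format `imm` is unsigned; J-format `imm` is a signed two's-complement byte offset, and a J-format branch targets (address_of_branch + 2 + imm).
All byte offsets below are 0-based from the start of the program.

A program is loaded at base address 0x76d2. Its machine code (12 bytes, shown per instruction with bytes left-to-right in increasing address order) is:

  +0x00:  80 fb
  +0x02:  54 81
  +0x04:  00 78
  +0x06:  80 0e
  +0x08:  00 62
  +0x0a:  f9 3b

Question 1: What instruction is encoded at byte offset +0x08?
pop R1

[08] 00 62 → 0x6200
  opcode bits[15:11]=0xc: pop/R
  [10:9] rd=1 = R1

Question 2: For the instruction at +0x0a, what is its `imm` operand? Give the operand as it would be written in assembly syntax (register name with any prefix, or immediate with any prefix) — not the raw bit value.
$505

+0x0a: f9 3b ⇒ word 0x3bf9 (little)
  opcode bits[15:11]=0x7: ldi/RI
  [10:9] rd=1 = R1
  [8:0] imm=505 = $505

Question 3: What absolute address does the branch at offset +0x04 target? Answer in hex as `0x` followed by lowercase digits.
0x76d8

@+04  little-endian(00 78) = 0x7800
  opcode bits[15:11]=0xf: beq/J
  imm: (w>>0)&0x7ff=0x0 → $0
  target = base 0x76d2 + off 0x04 + 2 + imm 0 = 0x76d8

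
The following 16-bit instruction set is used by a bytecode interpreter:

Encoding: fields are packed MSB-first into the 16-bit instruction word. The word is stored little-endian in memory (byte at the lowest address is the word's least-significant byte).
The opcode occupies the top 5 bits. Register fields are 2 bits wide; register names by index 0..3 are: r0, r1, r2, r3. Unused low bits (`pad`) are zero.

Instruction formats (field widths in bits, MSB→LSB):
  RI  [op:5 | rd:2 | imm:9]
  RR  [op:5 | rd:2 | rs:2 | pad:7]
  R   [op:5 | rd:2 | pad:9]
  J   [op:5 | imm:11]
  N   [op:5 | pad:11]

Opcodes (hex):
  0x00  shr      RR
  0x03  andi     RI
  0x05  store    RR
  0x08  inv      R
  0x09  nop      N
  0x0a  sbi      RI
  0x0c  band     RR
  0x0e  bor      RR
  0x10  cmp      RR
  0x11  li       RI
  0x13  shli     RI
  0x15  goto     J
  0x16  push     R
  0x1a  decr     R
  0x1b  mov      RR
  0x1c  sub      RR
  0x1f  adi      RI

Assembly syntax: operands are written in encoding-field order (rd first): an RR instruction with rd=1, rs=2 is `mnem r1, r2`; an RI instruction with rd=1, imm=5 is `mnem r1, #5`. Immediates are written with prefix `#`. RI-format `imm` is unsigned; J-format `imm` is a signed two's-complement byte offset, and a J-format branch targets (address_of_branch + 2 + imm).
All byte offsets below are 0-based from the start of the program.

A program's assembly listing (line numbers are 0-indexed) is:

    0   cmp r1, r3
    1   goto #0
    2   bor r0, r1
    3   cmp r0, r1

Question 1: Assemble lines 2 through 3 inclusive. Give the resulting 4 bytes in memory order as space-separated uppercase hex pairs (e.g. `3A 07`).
80 70 80 80

line 2 (bor): pack op=0xe:5|rd=0:2|rs=1:2|pad=0:7 = 0x7080; little→ 80 70
line 3 (cmp): pack op=0x10:5|rd=0:2|rs=1:2|pad=0:7 = 0x8080; little→ 80 80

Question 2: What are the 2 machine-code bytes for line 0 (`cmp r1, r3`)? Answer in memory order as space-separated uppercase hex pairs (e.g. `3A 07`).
80 83

line 0 (cmp): pack op=0x10:5|rd=1:2|rs=3:2|pad=0:7 = 0x8380; little→ 80 83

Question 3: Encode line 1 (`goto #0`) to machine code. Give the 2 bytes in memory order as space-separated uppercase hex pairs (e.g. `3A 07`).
00 A8

1. goto fields op=0x15:5|imm=0:11 → word a800h → 00 a8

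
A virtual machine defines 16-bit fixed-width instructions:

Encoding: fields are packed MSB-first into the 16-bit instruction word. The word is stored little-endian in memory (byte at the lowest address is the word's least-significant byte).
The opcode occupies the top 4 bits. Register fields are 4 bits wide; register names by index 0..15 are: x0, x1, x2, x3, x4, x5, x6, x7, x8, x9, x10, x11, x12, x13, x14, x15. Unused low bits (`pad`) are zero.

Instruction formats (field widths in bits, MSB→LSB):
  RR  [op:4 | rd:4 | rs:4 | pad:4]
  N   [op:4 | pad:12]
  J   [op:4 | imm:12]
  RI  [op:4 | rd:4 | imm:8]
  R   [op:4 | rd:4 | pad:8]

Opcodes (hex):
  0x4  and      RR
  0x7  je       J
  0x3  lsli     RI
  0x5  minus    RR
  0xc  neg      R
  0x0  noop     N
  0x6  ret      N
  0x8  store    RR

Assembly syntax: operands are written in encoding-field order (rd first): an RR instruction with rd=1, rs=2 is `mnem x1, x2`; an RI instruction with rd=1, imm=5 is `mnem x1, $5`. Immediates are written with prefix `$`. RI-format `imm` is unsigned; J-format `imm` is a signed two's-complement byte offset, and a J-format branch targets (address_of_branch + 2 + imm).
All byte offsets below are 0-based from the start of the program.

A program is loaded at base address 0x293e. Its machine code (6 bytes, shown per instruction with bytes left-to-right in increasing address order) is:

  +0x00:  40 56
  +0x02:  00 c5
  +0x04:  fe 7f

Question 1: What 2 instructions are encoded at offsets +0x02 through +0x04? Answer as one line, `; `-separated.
neg x5; je $-2

[02] 00 c5 → 0xc500
  opcode bits[15:12]=0xc: neg/R
  rd: (w>>8)&0xf=0x5 → x5
[04] fe 7f → 0x7ffe
  opcode bits[15:12]=0x7: je/J
  imm: (w>>0)&0xfff=0xffe (s12→-2) → $-2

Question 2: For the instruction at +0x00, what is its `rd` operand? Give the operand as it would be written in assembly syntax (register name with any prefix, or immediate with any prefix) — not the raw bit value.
x6

@+00  little-endian(40 56) = 0x5640
  top 4b → 0x5 → minus [RR]
  rd: (w>>8)&0xf=0x6 → x6
  rs: (w>>4)&0xf=0x4 → x4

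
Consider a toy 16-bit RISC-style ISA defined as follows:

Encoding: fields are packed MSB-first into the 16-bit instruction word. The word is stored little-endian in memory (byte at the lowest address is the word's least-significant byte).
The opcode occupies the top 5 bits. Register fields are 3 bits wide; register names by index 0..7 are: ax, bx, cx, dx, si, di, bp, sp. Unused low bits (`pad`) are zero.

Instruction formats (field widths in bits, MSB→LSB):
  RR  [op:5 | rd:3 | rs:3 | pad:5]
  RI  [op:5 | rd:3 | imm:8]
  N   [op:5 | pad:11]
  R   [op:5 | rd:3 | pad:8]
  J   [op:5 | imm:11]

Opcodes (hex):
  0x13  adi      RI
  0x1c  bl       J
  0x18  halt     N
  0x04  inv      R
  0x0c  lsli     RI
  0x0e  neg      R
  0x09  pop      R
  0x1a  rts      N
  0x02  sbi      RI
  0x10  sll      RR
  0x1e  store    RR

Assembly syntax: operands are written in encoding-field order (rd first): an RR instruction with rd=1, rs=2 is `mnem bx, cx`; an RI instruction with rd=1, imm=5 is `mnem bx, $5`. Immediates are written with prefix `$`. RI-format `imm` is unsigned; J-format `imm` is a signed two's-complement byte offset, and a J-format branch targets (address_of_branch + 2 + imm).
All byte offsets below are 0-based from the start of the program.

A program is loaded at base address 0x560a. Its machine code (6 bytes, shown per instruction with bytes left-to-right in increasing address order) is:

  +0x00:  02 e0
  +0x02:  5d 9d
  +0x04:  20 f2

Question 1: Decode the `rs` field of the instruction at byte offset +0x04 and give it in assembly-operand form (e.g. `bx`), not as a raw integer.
+0x04: 20 f2 ⇒ word 0xf220 (little)
  opcode bits[15:11]=0x1e: store/RR
  rd: (w>>8)&0x7=0x2 → cx
  rs: (w>>5)&0x7=0x1 → bx

bx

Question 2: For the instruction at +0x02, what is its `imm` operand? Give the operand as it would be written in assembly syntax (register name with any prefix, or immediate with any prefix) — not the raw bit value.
+0x02: 5d 9d ⇒ word 0x9d5d (little)
  top 5b → 0x13 → adi [RI]
  [10:8] rd=5 = di
  [7:0] imm=93 = $93

$93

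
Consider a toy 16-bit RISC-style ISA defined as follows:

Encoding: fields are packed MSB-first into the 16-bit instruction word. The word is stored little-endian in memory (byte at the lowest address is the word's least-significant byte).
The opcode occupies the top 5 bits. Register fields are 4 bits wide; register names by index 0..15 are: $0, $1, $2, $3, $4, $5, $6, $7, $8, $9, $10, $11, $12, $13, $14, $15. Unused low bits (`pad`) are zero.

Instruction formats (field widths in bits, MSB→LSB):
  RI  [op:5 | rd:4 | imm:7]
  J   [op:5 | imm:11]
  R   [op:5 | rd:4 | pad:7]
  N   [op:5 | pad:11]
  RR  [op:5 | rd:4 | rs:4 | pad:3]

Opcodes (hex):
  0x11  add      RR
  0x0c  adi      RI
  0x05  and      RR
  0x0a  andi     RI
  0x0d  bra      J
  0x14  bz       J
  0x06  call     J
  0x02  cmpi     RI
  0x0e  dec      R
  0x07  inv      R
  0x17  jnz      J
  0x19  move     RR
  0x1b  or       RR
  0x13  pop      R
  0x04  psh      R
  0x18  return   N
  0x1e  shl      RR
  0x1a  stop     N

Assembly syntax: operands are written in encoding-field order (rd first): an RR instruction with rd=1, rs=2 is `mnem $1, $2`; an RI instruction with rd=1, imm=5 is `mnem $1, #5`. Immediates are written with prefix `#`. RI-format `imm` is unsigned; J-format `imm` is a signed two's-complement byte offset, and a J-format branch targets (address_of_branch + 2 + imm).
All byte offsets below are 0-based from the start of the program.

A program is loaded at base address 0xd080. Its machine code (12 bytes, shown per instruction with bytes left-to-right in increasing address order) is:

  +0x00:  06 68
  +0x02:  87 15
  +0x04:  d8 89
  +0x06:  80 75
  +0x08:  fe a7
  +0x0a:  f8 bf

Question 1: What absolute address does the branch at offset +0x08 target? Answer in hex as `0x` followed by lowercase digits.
@+08  little-endian(fe a7) = 0xa7fe
  top 5b → 0x14 → bz [J]
  [10:0] imm=2046 (s11→-2) = #-2
  target = base 0xd080 + off 0x08 + 2 + imm -2 = 0xd088

0xd088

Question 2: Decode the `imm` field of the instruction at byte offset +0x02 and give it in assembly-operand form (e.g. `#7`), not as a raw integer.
#7

@+02  little-endian(87 15) = 0x1587
  opcode bits[15:11]=0x2: cmpi/RI
  rd@[10:7]=0xb ⇒ $11
  imm@[6:0]=0x7 ⇒ #7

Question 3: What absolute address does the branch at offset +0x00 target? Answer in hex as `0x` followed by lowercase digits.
@+00  little-endian(06 68) = 0x6806
  op=0x6806>>11=0xd ⇒ bra (J)
  [10:0] imm=6 = #6
  target = base 0xd080 + off 0x00 + 2 + imm 6 = 0xd088

0xd088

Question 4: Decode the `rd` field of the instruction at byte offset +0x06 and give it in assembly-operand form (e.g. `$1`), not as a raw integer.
$11

off 0x06: read 80 75 as little → 0x7580
  top 5b → 0xe → dec [R]
  rd: (w>>7)&0xf=0xb → $11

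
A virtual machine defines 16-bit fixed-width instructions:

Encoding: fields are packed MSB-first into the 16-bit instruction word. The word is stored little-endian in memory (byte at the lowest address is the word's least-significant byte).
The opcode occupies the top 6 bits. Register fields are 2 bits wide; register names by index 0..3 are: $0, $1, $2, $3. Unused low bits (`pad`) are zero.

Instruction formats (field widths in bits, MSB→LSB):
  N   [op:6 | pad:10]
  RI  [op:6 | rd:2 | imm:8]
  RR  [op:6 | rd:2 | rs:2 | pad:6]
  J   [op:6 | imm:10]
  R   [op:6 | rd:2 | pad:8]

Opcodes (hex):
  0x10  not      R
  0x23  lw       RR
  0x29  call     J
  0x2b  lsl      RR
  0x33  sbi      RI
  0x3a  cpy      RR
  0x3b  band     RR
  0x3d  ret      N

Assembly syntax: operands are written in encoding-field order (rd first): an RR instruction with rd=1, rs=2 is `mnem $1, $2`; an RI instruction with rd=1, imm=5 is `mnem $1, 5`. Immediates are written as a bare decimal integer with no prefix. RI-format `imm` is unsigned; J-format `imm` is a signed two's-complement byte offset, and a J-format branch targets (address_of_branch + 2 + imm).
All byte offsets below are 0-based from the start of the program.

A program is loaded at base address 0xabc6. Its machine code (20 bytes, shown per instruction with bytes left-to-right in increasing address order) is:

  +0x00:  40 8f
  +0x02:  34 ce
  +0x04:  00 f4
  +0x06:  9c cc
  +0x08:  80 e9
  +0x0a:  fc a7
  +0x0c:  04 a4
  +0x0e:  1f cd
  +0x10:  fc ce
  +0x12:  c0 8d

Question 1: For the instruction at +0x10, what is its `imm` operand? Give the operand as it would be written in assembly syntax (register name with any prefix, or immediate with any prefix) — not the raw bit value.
@+10  little-endian(fc ce) = 0xcefc
  top 6b → 0x33 → sbi [RI]
  rd@[9:8]=0x2 ⇒ $2
  imm@[7:0]=0xfc ⇒ 252

252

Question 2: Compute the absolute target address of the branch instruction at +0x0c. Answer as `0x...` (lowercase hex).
off 0x0c: read 04 a4 as little → 0xa404
  top 6b → 0x29 → call [J]
  imm@[9:0]=0x4 ⇒ 4
  target = base 0xabc6 + off 0x0c + 2 + imm 4 = 0xabd8

0xabd8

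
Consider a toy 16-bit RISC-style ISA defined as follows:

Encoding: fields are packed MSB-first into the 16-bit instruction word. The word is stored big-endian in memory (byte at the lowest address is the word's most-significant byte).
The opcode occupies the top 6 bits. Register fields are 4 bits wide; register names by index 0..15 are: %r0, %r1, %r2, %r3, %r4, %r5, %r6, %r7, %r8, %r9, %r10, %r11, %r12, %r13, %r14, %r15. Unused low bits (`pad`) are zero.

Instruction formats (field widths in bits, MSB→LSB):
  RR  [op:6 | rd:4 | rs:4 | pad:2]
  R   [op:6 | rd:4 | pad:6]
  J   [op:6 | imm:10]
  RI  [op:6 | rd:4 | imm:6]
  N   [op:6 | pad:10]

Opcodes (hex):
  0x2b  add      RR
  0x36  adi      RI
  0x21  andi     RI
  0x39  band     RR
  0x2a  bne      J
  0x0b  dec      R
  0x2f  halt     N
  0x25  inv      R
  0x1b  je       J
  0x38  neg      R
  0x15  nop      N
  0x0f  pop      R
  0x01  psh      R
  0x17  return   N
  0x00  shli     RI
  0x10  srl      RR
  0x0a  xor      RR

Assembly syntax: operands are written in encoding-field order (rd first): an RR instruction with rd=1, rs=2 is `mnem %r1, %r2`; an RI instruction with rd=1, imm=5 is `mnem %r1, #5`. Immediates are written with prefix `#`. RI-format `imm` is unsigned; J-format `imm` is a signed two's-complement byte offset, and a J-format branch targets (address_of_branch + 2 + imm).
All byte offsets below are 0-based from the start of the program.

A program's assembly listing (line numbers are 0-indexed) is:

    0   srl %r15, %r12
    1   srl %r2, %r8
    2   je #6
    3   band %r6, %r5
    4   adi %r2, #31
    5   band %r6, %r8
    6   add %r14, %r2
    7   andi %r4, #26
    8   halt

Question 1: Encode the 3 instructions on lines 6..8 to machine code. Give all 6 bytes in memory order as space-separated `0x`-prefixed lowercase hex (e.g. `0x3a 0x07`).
line 6 (add): pack op=0x2b:6|rd=14:4|rs=2:4|pad=0:2 = 0xaf88; big→ af 88
line 7 (andi): pack op=0x21:6|rd=4:4|imm=26:6 = 0x851a; big→ 85 1a
line 8 (halt): pack op=0x2f:6|pad=0:10 = 0xbc00; big→ bc 00

0xaf 0x88 0x85 0x1a 0xbc 0x00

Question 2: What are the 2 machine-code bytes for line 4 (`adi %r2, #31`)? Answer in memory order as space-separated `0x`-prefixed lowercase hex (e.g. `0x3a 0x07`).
0xd8 0x9f

4. adi fields op=0x36:6|rd=2:4|imm=31:6 → word d89fh → d8 9f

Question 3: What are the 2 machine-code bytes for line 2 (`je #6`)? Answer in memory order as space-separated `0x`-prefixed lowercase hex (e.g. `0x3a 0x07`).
0x6c 0x06

L2: je op=0x1b:6|imm=6:10 ⇒ 0x6c06 ⇒ big 6c 06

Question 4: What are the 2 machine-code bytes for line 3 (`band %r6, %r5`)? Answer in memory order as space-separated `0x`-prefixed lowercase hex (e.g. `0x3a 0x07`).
3. band fields op=0x39:6|rd=6:4|rs=5:4|pad=0:2 → word e594h → e5 94

0xe5 0x94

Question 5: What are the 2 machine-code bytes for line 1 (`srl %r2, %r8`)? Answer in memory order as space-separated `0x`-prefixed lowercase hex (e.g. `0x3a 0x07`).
0x40 0xa0

line 1 (srl): pack op=0x10:6|rd=2:4|rs=8:4|pad=0:2 = 0x40a0; big→ 40 a0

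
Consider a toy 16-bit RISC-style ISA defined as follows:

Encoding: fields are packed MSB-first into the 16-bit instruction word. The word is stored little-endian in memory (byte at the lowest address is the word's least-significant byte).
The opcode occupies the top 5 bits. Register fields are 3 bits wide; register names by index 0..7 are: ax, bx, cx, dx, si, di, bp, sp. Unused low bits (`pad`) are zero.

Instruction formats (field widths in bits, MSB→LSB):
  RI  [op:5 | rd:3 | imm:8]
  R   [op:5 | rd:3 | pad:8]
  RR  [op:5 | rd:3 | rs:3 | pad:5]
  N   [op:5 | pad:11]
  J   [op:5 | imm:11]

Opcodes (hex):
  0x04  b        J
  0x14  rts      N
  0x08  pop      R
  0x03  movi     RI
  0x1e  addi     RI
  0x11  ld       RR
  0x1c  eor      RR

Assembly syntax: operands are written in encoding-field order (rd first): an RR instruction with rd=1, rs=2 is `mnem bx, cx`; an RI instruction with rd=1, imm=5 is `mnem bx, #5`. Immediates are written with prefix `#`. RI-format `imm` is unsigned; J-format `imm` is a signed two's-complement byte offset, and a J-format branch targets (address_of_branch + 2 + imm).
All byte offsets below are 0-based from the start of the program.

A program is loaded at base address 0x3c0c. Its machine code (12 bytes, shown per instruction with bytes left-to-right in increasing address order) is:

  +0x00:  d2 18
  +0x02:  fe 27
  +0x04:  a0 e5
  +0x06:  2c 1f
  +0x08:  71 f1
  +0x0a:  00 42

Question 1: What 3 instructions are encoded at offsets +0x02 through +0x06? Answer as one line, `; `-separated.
b #-2; eor di, di; movi sp, #44

@+02  little-endian(fe 27) = 0x27fe
  top 5b → 0x4 → b [J]
  [10:0] imm=2046 (s11→-2) = #-2
@+04  little-endian(a0 e5) = 0xe5a0
  top 5b → 0x1c → eor [RR]
  [10:8] rd=5 = di
  [7:5] rs=5 = di
@+06  little-endian(2c 1f) = 0x1f2c
  top 5b → 0x3 → movi [RI]
  [10:8] rd=7 = sp
  [7:0] imm=44 = #44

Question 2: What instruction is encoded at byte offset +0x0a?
pop cx

+0x0a: 00 42 ⇒ word 0x4200 (little)
  op=0x4200>>11=0x8 ⇒ pop (R)
  rd: (w>>8)&0x7=0x2 → cx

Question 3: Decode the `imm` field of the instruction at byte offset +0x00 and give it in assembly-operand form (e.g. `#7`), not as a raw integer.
#210

@+00  little-endian(d2 18) = 0x18d2
  opcode bits[15:11]=0x3: movi/RI
  rd: (w>>8)&0x7=0x0 → ax
  imm: (w>>0)&0xff=0xd2 → #210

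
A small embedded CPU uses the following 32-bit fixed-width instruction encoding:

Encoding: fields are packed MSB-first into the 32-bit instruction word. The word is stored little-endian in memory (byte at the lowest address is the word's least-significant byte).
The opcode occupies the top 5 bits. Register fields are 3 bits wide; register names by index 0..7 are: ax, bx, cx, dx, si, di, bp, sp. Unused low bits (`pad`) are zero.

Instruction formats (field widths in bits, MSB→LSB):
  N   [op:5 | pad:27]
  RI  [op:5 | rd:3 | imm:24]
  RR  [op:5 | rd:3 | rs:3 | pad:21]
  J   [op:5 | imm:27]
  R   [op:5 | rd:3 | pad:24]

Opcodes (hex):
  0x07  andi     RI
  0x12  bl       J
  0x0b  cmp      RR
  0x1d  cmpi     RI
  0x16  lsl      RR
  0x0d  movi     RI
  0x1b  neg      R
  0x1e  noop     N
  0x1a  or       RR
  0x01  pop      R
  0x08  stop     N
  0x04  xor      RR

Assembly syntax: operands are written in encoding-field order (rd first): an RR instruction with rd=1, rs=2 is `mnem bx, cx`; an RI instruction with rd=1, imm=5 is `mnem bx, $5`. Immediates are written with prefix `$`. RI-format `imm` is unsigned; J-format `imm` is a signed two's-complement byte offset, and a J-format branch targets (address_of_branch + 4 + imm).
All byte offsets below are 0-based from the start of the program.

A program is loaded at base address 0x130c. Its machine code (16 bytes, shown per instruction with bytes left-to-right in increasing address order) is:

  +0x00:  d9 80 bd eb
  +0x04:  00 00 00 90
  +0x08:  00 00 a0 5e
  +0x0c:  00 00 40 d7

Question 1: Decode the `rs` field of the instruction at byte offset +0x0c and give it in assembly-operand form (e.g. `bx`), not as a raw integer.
cx

off 0x0c: read 00 00 40 d7 as little → 0xd7400000
  top 5b → 0x1a → or [RR]
  [26:24] rd=7 = sp
  [23:21] rs=2 = cx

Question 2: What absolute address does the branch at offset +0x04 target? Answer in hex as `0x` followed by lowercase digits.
[04] 00 00 00 90 → 0x90000000
  top 5b → 0x12 → bl [J]
  imm: (w>>0)&0x7ffffff=0x0 → $0
  target = base 0x130c + off 0x04 + 4 + imm 0 = 0x1314

0x1314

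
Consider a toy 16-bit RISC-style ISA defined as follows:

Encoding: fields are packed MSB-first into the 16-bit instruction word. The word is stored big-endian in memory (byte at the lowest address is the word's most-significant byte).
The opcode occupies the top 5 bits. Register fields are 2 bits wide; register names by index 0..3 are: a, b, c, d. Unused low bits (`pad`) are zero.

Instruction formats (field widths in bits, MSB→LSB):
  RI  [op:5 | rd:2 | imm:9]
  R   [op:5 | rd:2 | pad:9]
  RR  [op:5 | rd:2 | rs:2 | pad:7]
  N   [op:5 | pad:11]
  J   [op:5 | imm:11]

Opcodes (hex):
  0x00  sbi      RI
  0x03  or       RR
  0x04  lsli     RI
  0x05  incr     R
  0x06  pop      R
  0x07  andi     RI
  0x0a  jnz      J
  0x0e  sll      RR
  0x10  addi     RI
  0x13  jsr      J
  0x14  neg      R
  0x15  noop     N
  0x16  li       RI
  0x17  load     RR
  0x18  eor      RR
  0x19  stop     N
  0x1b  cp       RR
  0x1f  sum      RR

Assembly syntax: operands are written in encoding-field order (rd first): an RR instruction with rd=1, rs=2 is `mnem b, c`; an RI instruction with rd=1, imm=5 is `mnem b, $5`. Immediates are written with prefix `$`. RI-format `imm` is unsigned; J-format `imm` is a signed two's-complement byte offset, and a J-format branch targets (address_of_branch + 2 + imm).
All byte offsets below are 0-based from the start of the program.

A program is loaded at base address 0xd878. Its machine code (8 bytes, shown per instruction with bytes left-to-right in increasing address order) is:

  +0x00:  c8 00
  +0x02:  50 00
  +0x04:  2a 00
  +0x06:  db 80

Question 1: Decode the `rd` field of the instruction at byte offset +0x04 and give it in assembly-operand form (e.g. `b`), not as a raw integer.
b

off 0x04: read 2a 00 as big → 0x2a00
  opcode bits[15:11]=0x5: incr/R
  rd: (w>>9)&0x3=0x1 → b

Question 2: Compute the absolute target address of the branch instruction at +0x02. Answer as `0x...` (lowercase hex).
+0x02: 50 00 ⇒ word 0x5000 (big)
  op=0x5000>>11=0xa ⇒ jnz (J)
  imm@[10:0]=0x0 ⇒ $0
  target = base 0xd878 + off 0x02 + 2 + imm 0 = 0xd87c

0xd87c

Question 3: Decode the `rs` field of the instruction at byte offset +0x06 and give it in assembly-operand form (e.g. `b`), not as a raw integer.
+0x06: db 80 ⇒ word 0xdb80 (big)
  op=0xdb80>>11=0x1b ⇒ cp (RR)
  rd@[10:9]=0x1 ⇒ b
  rs@[8:7]=0x3 ⇒ d

d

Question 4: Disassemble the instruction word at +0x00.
@+00  big-endian(c8 00) = 0xc800
  top 5b → 0x19 → stop [N]

stop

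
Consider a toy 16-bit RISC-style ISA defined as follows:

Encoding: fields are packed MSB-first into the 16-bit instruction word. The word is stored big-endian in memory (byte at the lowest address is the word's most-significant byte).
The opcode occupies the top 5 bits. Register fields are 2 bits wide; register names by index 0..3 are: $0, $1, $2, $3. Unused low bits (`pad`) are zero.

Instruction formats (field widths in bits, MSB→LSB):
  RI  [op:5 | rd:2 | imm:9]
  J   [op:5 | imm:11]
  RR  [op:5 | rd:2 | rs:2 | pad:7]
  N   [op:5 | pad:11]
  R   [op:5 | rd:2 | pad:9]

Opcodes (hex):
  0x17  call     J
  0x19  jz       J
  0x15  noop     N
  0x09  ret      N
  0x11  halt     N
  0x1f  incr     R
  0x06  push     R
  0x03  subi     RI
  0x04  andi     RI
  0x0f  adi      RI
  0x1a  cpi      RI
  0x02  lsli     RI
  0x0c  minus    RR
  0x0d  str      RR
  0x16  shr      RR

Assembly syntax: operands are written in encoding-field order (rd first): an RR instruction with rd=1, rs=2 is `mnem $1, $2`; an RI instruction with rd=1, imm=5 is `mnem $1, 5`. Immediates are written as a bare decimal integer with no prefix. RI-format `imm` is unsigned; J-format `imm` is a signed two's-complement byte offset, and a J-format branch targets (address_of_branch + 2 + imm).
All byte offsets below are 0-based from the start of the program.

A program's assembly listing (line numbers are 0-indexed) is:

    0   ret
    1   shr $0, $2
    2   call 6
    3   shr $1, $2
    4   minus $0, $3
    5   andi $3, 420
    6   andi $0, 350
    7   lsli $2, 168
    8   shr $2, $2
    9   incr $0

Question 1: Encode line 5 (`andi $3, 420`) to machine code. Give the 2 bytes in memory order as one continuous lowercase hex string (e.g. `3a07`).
line 5 (andi): pack op=0x4:5|rd=3:2|imm=420:9 = 0x27a4; big→ 27 a4

27a4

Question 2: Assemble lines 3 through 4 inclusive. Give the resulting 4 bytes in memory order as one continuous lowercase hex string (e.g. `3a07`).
3. shr fields op=0x16:5|rd=1:2|rs=2:2|pad=0:7 → word b300h → b3 00
4. minus fields op=0xc:5|rd=0:2|rs=3:2|pad=0:7 → word 6180h → 61 80

b3006180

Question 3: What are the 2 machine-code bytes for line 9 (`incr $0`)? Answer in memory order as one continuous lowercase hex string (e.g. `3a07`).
9. incr fields op=0x1f:5|rd=0:2|pad=0:9 → word f800h → f8 00

f800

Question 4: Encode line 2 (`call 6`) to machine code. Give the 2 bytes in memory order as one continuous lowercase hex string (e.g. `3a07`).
b806

line 2 (call): pack op=0x17:5|imm=6:11 = 0xb806; big→ b8 06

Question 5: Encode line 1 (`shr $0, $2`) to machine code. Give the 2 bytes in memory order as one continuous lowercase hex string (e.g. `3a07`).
b100

line 1 (shr): pack op=0x16:5|rd=0:2|rs=2:2|pad=0:7 = 0xb100; big→ b1 00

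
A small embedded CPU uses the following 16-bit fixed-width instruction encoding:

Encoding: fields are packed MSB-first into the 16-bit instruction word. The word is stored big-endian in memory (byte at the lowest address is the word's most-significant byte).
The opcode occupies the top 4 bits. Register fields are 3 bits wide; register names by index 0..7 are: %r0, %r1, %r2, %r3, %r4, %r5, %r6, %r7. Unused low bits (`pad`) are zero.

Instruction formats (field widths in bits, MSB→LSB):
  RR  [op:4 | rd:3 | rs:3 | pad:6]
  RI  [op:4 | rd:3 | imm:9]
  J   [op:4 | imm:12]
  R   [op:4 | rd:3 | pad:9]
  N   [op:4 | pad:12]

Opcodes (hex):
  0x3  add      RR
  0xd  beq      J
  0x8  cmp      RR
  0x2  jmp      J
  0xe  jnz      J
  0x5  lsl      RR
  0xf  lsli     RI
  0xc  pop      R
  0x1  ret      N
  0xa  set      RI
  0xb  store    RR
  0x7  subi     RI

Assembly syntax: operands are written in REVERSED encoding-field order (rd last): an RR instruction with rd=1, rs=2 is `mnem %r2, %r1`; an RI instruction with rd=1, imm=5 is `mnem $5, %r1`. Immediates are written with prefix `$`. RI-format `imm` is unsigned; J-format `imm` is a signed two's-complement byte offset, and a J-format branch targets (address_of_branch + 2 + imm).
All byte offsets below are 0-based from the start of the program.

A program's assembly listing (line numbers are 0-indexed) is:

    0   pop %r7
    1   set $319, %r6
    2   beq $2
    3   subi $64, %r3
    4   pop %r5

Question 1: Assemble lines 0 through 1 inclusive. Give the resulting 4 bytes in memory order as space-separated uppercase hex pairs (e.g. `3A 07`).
line 0 (pop): pack op=0xc:4|rd=7:3|pad=0:9 = 0xce00; big→ ce 00
line 1 (set): pack op=0xa:4|rd=6:3|imm=319:9 = 0xad3f; big→ ad 3f

CE 00 AD 3F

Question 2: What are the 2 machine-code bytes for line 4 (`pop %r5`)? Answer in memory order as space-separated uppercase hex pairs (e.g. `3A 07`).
CA 00

L4: pop op=0xc:4|rd=5:3|pad=0:9 ⇒ 0xca00 ⇒ big ca 00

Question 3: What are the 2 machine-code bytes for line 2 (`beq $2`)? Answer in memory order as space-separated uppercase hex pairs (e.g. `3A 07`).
2. beq fields op=0xd:4|imm=2:12 → word d002h → d0 02

D0 02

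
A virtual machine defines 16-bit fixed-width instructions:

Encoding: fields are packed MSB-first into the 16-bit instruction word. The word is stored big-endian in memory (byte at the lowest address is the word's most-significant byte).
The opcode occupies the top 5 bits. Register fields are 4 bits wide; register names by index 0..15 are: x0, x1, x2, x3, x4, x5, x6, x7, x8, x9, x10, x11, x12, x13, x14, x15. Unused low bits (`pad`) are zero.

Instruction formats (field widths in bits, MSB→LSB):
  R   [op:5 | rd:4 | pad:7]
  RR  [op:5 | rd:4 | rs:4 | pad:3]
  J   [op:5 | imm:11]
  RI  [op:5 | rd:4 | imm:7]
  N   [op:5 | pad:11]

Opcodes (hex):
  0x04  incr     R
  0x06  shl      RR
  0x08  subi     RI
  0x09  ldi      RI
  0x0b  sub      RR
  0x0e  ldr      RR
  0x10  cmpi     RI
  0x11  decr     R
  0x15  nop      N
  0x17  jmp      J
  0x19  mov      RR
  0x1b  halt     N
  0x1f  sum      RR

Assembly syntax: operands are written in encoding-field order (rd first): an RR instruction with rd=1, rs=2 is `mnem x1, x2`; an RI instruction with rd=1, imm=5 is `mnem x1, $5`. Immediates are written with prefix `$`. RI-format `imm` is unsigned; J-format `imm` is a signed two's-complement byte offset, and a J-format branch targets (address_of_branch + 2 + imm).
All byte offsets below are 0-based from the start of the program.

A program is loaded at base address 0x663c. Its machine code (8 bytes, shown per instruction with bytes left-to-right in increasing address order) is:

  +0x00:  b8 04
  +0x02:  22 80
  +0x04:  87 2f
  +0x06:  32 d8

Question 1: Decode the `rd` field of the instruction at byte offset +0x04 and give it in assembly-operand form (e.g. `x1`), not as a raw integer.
x14

+0x04: 87 2f ⇒ word 0x872f (big)
  opcode bits[15:11]=0x10: cmpi/RI
  rd: (w>>7)&0xf=0xe → x14
  imm: (w>>0)&0x7f=0x2f → $47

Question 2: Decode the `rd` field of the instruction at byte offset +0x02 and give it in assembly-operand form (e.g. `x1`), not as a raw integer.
@+02  big-endian(22 80) = 0x2280
  top 5b → 0x4 → incr [R]
  rd: (w>>7)&0xf=0x5 → x5

x5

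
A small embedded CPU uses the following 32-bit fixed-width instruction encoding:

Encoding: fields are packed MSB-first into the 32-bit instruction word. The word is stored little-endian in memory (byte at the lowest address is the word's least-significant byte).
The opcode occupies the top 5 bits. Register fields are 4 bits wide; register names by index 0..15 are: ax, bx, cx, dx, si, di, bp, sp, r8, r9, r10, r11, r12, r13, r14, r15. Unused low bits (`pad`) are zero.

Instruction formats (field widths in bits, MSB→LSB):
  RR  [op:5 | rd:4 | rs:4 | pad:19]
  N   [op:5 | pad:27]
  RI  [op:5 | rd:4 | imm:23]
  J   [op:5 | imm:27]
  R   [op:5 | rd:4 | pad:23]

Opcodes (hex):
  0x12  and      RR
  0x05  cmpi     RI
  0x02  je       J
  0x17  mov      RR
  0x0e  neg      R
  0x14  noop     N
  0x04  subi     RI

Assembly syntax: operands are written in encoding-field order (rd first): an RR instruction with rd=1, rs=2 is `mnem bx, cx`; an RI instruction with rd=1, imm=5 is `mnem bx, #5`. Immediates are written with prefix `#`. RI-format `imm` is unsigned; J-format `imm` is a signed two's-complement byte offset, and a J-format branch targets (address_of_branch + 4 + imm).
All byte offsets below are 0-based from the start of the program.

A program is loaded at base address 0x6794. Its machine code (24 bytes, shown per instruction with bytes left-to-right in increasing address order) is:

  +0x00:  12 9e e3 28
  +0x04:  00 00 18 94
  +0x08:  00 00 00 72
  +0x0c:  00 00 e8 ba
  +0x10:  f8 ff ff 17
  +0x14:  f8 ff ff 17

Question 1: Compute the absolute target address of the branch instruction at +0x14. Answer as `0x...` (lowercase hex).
[14] f8 ff ff 17 → 0x17fffff8
  opcode bits[31:27]=0x2: je/J
  imm@[26:0]=0x7fffff8 (s27→-8) ⇒ #-8
  target = base 0x6794 + off 0x14 + 4 + imm -8 = 0x67a4

0x67a4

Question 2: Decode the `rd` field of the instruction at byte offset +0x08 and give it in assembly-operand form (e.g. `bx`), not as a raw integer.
si

off 0x08: read 00 00 00 72 as little → 0x72000000
  top 5b → 0xe → neg [R]
  rd: (w>>23)&0xf=0x4 → si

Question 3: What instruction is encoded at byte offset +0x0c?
mov di, r13

@+0c  little-endian(00 00 e8 ba) = 0xbae80000
  op=0xbae80000>>27=0x17 ⇒ mov (RR)
  rd: (w>>23)&0xf=0x5 → di
  rs: (w>>19)&0xf=0xd → r13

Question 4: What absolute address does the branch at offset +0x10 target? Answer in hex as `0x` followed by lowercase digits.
0x67a0

off 0x10: read f8 ff ff 17 as little → 0x17fffff8
  op=0x17fffff8>>27=0x2 ⇒ je (J)
  imm@[26:0]=0x7fffff8 (s27→-8) ⇒ #-8
  target = base 0x6794 + off 0x10 + 4 + imm -8 = 0x67a0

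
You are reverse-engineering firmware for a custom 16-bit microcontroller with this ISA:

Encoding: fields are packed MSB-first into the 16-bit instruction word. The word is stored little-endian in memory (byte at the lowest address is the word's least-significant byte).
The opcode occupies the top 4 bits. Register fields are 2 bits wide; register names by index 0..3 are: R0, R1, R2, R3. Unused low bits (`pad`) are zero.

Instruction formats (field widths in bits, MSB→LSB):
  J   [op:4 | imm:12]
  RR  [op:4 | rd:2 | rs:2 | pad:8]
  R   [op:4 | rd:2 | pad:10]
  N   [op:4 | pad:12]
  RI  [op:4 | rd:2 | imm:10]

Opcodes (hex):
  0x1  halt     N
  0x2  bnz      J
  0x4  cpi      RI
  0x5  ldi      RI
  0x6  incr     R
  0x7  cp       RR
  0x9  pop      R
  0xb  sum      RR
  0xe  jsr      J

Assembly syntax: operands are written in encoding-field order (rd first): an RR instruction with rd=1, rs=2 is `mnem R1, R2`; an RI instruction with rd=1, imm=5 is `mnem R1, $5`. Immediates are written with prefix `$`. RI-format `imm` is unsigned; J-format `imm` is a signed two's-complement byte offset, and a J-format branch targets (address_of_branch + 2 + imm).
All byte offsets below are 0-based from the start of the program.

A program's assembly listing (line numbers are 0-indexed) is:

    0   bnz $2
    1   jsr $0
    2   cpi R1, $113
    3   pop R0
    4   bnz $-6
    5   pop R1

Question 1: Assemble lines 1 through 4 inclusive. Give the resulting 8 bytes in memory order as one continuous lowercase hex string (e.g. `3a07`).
L1: jsr op=0xe:4|imm=0:12 ⇒ 0xe000 ⇒ little 00 e0
L2: cpi op=0x4:4|rd=1:2|imm=113:10 ⇒ 0x4471 ⇒ little 71 44
L3: pop op=0x9:4|rd=0:2|pad=0:10 ⇒ 0x9000 ⇒ little 00 90
L4: bnz op=0x2:4|imm=-6:12 ⇒ 0x2ffa ⇒ little fa 2f

00e071440090fa2f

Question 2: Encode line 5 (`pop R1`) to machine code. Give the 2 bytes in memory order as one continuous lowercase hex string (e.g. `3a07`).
0094

line 5 (pop): pack op=0x9:4|rd=1:2|pad=0:10 = 0x9400; little→ 00 94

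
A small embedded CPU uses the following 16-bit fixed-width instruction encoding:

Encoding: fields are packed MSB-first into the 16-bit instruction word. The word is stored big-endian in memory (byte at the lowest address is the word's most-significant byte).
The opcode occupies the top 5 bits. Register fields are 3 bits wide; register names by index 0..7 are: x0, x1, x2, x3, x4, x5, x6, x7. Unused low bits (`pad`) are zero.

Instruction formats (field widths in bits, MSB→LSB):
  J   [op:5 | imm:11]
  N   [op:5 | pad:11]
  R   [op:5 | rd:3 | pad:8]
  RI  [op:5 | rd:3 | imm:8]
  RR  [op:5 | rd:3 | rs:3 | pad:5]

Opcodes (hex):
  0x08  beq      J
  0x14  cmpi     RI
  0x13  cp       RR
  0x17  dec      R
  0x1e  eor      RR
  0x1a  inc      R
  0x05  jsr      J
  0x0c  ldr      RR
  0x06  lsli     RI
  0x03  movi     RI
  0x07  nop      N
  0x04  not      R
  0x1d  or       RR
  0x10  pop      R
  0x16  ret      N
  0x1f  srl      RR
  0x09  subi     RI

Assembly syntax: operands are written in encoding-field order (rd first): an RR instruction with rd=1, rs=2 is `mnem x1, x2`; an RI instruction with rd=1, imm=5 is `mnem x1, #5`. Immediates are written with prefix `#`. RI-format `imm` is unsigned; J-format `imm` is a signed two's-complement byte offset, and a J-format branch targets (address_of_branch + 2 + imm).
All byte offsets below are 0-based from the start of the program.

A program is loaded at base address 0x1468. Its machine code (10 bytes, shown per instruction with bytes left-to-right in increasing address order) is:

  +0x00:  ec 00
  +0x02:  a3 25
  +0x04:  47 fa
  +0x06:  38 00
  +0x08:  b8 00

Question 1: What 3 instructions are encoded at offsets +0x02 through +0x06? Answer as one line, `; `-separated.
off 0x02: read a3 25 as big → 0xa325
  op=0xa325>>11=0x14 ⇒ cmpi (RI)
  [10:8] rd=3 = x3
  [7:0] imm=37 = #37
off 0x04: read 47 fa as big → 0x47fa
  op=0x47fa>>11=0x8 ⇒ beq (J)
  [10:0] imm=2042 (s11→-6) = #-6
off 0x06: read 38 00 as big → 0x3800
  op=0x3800>>11=0x7 ⇒ nop (N)

cmpi x3, #37; beq #-6; nop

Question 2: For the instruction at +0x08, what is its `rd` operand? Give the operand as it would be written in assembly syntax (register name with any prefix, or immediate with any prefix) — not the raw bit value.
+0x08: b8 00 ⇒ word 0xb800 (big)
  op=0xb800>>11=0x17 ⇒ dec (R)
  rd@[10:8]=0x0 ⇒ x0

x0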